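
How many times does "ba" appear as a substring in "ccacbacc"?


Searching for "ba" in "ccacbacc"
Scanning each position:
  Position 0: "cc" => no
  Position 1: "ca" => no
  Position 2: "ac" => no
  Position 3: "cb" => no
  Position 4: "ba" => MATCH
  Position 5: "ac" => no
  Position 6: "cc" => no
Total occurrences: 1

1


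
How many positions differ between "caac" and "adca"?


Comparing "caac" and "adca" position by position:
  Position 0: 'c' vs 'a' => DIFFER
  Position 1: 'a' vs 'd' => DIFFER
  Position 2: 'a' vs 'c' => DIFFER
  Position 3: 'c' vs 'a' => DIFFER
Positions that differ: 4

4


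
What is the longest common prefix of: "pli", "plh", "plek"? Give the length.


Words: pli, plh, plek
  Position 0: all 'p' => match
  Position 1: all 'l' => match
  Position 2: ('i', 'h', 'e') => mismatch, stop
LCP = "pl" (length 2)

2


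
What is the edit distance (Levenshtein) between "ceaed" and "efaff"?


Computing edit distance: "ceaed" -> "efaff"
DP table:
           e    f    a    f    f
      0    1    2    3    4    5
  c   1    1    2    3    4    5
  e   2    1    2    3    4    5
  a   3    2    2    2    3    4
  e   4    3    3    3    3    4
  d   5    4    4    4    4    4
Edit distance = dp[5][5] = 4

4


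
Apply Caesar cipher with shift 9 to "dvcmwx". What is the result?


Caesar cipher: shift "dvcmwx" by 9
  'd' (pos 3) + 9 = pos 12 = 'm'
  'v' (pos 21) + 9 = pos 4 = 'e'
  'c' (pos 2) + 9 = pos 11 = 'l'
  'm' (pos 12) + 9 = pos 21 = 'v'
  'w' (pos 22) + 9 = pos 5 = 'f'
  'x' (pos 23) + 9 = pos 6 = 'g'
Result: melvfg

melvfg


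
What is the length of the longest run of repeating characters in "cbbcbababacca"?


Input: "cbbcbababacca"
Scanning for longest run:
  Position 1 ('b'): new char, reset run to 1
  Position 2 ('b'): continues run of 'b', length=2
  Position 3 ('c'): new char, reset run to 1
  Position 4 ('b'): new char, reset run to 1
  Position 5 ('a'): new char, reset run to 1
  Position 6 ('b'): new char, reset run to 1
  Position 7 ('a'): new char, reset run to 1
  Position 8 ('b'): new char, reset run to 1
  Position 9 ('a'): new char, reset run to 1
  Position 10 ('c'): new char, reset run to 1
  Position 11 ('c'): continues run of 'c', length=2
  Position 12 ('a'): new char, reset run to 1
Longest run: 'b' with length 2

2


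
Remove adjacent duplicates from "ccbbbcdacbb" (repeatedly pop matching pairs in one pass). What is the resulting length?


Input: ccbbbcdacbb
Stack-based adjacent duplicate removal:
  Read 'c': push. Stack: c
  Read 'c': matches stack top 'c' => pop. Stack: (empty)
  Read 'b': push. Stack: b
  Read 'b': matches stack top 'b' => pop. Stack: (empty)
  Read 'b': push. Stack: b
  Read 'c': push. Stack: bc
  Read 'd': push. Stack: bcd
  Read 'a': push. Stack: bcda
  Read 'c': push. Stack: bcdac
  Read 'b': push. Stack: bcdacb
  Read 'b': matches stack top 'b' => pop. Stack: bcdac
Final stack: "bcdac" (length 5)

5


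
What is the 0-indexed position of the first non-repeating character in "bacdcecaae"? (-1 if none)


Input: bacdcecaae
Character frequencies:
  'a': 3
  'b': 1
  'c': 3
  'd': 1
  'e': 2
Scanning left to right for freq == 1:
  Position 0 ('b'): unique! => answer = 0

0


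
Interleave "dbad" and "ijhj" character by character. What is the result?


Interleaving "dbad" and "ijhj":
  Position 0: 'd' from first, 'i' from second => "di"
  Position 1: 'b' from first, 'j' from second => "bj"
  Position 2: 'a' from first, 'h' from second => "ah"
  Position 3: 'd' from first, 'j' from second => "dj"
Result: dibjahdj

dibjahdj


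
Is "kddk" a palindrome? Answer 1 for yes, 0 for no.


Input: kddk
Reversed: kddk
  Compare pos 0 ('k') with pos 3 ('k'): match
  Compare pos 1 ('d') with pos 2 ('d'): match
Result: palindrome

1


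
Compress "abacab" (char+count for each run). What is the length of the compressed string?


Input: abacab
Runs:
  'a' x 1 => "a1"
  'b' x 1 => "b1"
  'a' x 1 => "a1"
  'c' x 1 => "c1"
  'a' x 1 => "a1"
  'b' x 1 => "b1"
Compressed: "a1b1a1c1a1b1"
Compressed length: 12

12


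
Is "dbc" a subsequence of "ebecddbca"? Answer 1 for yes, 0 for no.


Check if "dbc" is a subsequence of "ebecddbca"
Greedy scan:
  Position 0 ('e'): no match needed
  Position 1 ('b'): no match needed
  Position 2 ('e'): no match needed
  Position 3 ('c'): no match needed
  Position 4 ('d'): matches sub[0] = 'd'
  Position 5 ('d'): no match needed
  Position 6 ('b'): matches sub[1] = 'b'
  Position 7 ('c'): matches sub[2] = 'c'
  Position 8 ('a'): no match needed
All 3 characters matched => is a subsequence

1


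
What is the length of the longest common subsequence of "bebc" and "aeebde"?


LCS of "bebc" and "aeebde"
DP table:
           a    e    e    b    d    e
      0    0    0    0    0    0    0
  b   0    0    0    0    1    1    1
  e   0    0    1    1    1    1    2
  b   0    0    1    1    2    2    2
  c   0    0    1    1    2    2    2
LCS length = dp[4][6] = 2

2


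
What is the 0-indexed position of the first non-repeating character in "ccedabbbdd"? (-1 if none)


Input: ccedabbbdd
Character frequencies:
  'a': 1
  'b': 3
  'c': 2
  'd': 3
  'e': 1
Scanning left to right for freq == 1:
  Position 0 ('c'): freq=2, skip
  Position 1 ('c'): freq=2, skip
  Position 2 ('e'): unique! => answer = 2

2


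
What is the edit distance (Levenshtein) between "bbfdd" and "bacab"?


Computing edit distance: "bbfdd" -> "bacab"
DP table:
           b    a    c    a    b
      0    1    2    3    4    5
  b   1    0    1    2    3    4
  b   2    1    1    2    3    3
  f   3    2    2    2    3    4
  d   4    3    3    3    3    4
  d   5    4    4    4    4    4
Edit distance = dp[5][5] = 4

4


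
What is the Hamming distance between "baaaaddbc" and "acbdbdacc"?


Comparing "baaaaddbc" and "acbdbdacc" position by position:
  Position 0: 'b' vs 'a' => differ
  Position 1: 'a' vs 'c' => differ
  Position 2: 'a' vs 'b' => differ
  Position 3: 'a' vs 'd' => differ
  Position 4: 'a' vs 'b' => differ
  Position 5: 'd' vs 'd' => same
  Position 6: 'd' vs 'a' => differ
  Position 7: 'b' vs 'c' => differ
  Position 8: 'c' vs 'c' => same
Total differences (Hamming distance): 7

7


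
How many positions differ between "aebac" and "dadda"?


Comparing "aebac" and "dadda" position by position:
  Position 0: 'a' vs 'd' => DIFFER
  Position 1: 'e' vs 'a' => DIFFER
  Position 2: 'b' vs 'd' => DIFFER
  Position 3: 'a' vs 'd' => DIFFER
  Position 4: 'c' vs 'a' => DIFFER
Positions that differ: 5

5


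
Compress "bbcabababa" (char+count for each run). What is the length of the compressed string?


Input: bbcabababa
Runs:
  'b' x 2 => "b2"
  'c' x 1 => "c1"
  'a' x 1 => "a1"
  'b' x 1 => "b1"
  'a' x 1 => "a1"
  'b' x 1 => "b1"
  'a' x 1 => "a1"
  'b' x 1 => "b1"
  'a' x 1 => "a1"
Compressed: "b2c1a1b1a1b1a1b1a1"
Compressed length: 18

18


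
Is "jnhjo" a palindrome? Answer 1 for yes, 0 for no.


Input: jnhjo
Reversed: ojhnj
  Compare pos 0 ('j') with pos 4 ('o'): MISMATCH
  Compare pos 1 ('n') with pos 3 ('j'): MISMATCH
Result: not a palindrome

0


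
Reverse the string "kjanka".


Input: kjanka
Reading characters right to left:
  Position 5: 'a'
  Position 4: 'k'
  Position 3: 'n'
  Position 2: 'a'
  Position 1: 'j'
  Position 0: 'k'
Reversed: aknajk

aknajk


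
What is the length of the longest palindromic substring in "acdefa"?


Input: "acdefa"
Checking substrings for palindromes:
  No multi-char palindromic substrings found
Longest palindromic substring: "a" with length 1

1


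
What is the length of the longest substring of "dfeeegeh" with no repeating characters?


Input: "dfeeegeh"
Sliding window (track last position of each char):
  Position 0 ('d'): window [0,0] length 1 -- new best
  Position 1 ('f'): window [0,1] length 2 -- new best
  Position 2 ('e'): window [0,2] length 3 -- new best
  Position 3 ('e'): repeat (last at 2), move window start to 3
  Position 3 ('e'): window [3,3] length 1
  Position 4 ('e'): repeat (last at 3), move window start to 4
  Position 4 ('e'): window [4,4] length 1
  Position 5 ('g'): window [4,5] length 2
  Position 6 ('e'): repeat (last at 4), move window start to 5
  Position 6 ('e'): window [5,6] length 2
  Position 7 ('h'): window [5,7] length 3
Longest substring with no repeats: "dfe" with length 3

3


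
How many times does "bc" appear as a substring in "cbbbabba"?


Searching for "bc" in "cbbbabba"
Scanning each position:
  Position 0: "cb" => no
  Position 1: "bb" => no
  Position 2: "bb" => no
  Position 3: "ba" => no
  Position 4: "ab" => no
  Position 5: "bb" => no
  Position 6: "ba" => no
Total occurrences: 0

0


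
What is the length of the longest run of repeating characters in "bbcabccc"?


Input: "bbcabccc"
Scanning for longest run:
  Position 1 ('b'): continues run of 'b', length=2
  Position 2 ('c'): new char, reset run to 1
  Position 3 ('a'): new char, reset run to 1
  Position 4 ('b'): new char, reset run to 1
  Position 5 ('c'): new char, reset run to 1
  Position 6 ('c'): continues run of 'c', length=2
  Position 7 ('c'): continues run of 'c', length=3
Longest run: 'c' with length 3

3


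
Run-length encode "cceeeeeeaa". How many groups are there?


Input: cceeeeeeaa
Scanning for consecutive runs:
  Group 1: 'c' x 2 (positions 0-1)
  Group 2: 'e' x 6 (positions 2-7)
  Group 3: 'a' x 2 (positions 8-9)
Total groups: 3

3


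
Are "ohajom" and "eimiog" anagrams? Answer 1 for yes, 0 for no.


Strings: "ohajom", "eimiog"
Sorted first:  ahjmoo
Sorted second: egiimo
Differ at position 0: 'a' vs 'e' => not anagrams

0


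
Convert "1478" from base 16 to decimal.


Input: "1478" in base 16
Positional expansion:
  Digit '1' (value 1) x 16^3 = 4096
  Digit '4' (value 4) x 16^2 = 1024
  Digit '7' (value 7) x 16^1 = 112
  Digit '8' (value 8) x 16^0 = 8
Sum = 5240

5240


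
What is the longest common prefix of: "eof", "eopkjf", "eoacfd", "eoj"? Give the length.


Words: eof, eopkjf, eoacfd, eoj
  Position 0: all 'e' => match
  Position 1: all 'o' => match
  Position 2: ('f', 'p', 'a', 'j') => mismatch, stop
LCP = "eo" (length 2)

2


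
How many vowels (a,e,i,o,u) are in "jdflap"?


Input: jdflap
Checking each character:
  'j' at position 0: consonant
  'd' at position 1: consonant
  'f' at position 2: consonant
  'l' at position 3: consonant
  'a' at position 4: vowel (running total: 1)
  'p' at position 5: consonant
Total vowels: 1

1


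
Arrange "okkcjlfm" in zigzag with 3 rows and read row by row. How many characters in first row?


Zigzag "okkcjlfm" into 3 rows:
Placing characters:
  'o' => row 0
  'k' => row 1
  'k' => row 2
  'c' => row 1
  'j' => row 0
  'l' => row 1
  'f' => row 2
  'm' => row 1
Rows:
  Row 0: "oj"
  Row 1: "kclm"
  Row 2: "kf"
First row length: 2

2


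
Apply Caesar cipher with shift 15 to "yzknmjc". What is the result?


Caesar cipher: shift "yzknmjc" by 15
  'y' (pos 24) + 15 = pos 13 = 'n'
  'z' (pos 25) + 15 = pos 14 = 'o'
  'k' (pos 10) + 15 = pos 25 = 'z'
  'n' (pos 13) + 15 = pos 2 = 'c'
  'm' (pos 12) + 15 = pos 1 = 'b'
  'j' (pos 9) + 15 = pos 24 = 'y'
  'c' (pos 2) + 15 = pos 17 = 'r'
Result: nozcbyr

nozcbyr


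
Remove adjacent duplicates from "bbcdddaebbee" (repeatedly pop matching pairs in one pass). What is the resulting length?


Input: bbcdddaebbee
Stack-based adjacent duplicate removal:
  Read 'b': push. Stack: b
  Read 'b': matches stack top 'b' => pop. Stack: (empty)
  Read 'c': push. Stack: c
  Read 'd': push. Stack: cd
  Read 'd': matches stack top 'd' => pop. Stack: c
  Read 'd': push. Stack: cd
  Read 'a': push. Stack: cda
  Read 'e': push. Stack: cdae
  Read 'b': push. Stack: cdaeb
  Read 'b': matches stack top 'b' => pop. Stack: cdae
  Read 'e': matches stack top 'e' => pop. Stack: cda
  Read 'e': push. Stack: cdae
Final stack: "cdae" (length 4)

4


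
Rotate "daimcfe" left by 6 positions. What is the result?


Input: "daimcfe", rotate left by 6
First 6 characters: "daimcf"
Remaining characters: "e"
Concatenate remaining + first: "e" + "daimcf" = "edaimcf"

edaimcf


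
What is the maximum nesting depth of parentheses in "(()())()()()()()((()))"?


Input: "(()())()()()()()((()))"
Tracking depth:
  Position 0 '(': depth becomes 1
  Position 1 '(': depth becomes 2
  Position 2 ')': depth becomes 1
  Position 3 '(': depth becomes 2
  Position 4 ')': depth becomes 1
  Position 5 ')': depth becomes 0
  Position 6 '(': depth becomes 1
  Position 7 ')': depth becomes 0
  Position 8 '(': depth becomes 1
  Position 9 ')': depth becomes 0
  Position 10 '(': depth becomes 1
  Position 11 ')': depth becomes 0
  Position 12 '(': depth becomes 1
  Position 13 ')': depth becomes 0
  Position 14 '(': depth becomes 1
  Position 15 ')': depth becomes 0
  Position 16 '(': depth becomes 1
  Position 17 '(': depth becomes 2
  Position 18 '(': depth becomes 3
  Position 19 ')': depth becomes 2
  Position 20 ')': depth becomes 1
  Position 21 ')': depth becomes 0
Maximum depth reached: 3

3


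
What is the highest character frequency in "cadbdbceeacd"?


Input: cadbdbceeacd
Character counts:
  'a': 2
  'b': 2
  'c': 3
  'd': 3
  'e': 2
Maximum frequency: 3

3


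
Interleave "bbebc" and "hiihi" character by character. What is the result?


Interleaving "bbebc" and "hiihi":
  Position 0: 'b' from first, 'h' from second => "bh"
  Position 1: 'b' from first, 'i' from second => "bi"
  Position 2: 'e' from first, 'i' from second => "ei"
  Position 3: 'b' from first, 'h' from second => "bh"
  Position 4: 'c' from first, 'i' from second => "ci"
Result: bhbieibhci

bhbieibhci


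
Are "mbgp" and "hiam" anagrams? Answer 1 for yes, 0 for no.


Strings: "mbgp", "hiam"
Sorted first:  bgmp
Sorted second: ahim
Differ at position 0: 'b' vs 'a' => not anagrams

0


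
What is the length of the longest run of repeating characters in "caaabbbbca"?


Input: "caaabbbbca"
Scanning for longest run:
  Position 1 ('a'): new char, reset run to 1
  Position 2 ('a'): continues run of 'a', length=2
  Position 3 ('a'): continues run of 'a', length=3
  Position 4 ('b'): new char, reset run to 1
  Position 5 ('b'): continues run of 'b', length=2
  Position 6 ('b'): continues run of 'b', length=3
  Position 7 ('b'): continues run of 'b', length=4
  Position 8 ('c'): new char, reset run to 1
  Position 9 ('a'): new char, reset run to 1
Longest run: 'b' with length 4

4


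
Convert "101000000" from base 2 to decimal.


Input: "101000000" in base 2
Positional expansion:
  Digit '1' (value 1) x 2^8 = 256
  Digit '0' (value 0) x 2^7 = 0
  Digit '1' (value 1) x 2^6 = 64
  Digit '0' (value 0) x 2^5 = 0
  Digit '0' (value 0) x 2^4 = 0
  Digit '0' (value 0) x 2^3 = 0
  Digit '0' (value 0) x 2^2 = 0
  Digit '0' (value 0) x 2^1 = 0
  Digit '0' (value 0) x 2^0 = 0
Sum = 320

320


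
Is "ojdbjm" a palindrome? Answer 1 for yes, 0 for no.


Input: ojdbjm
Reversed: mjbdjo
  Compare pos 0 ('o') with pos 5 ('m'): MISMATCH
  Compare pos 1 ('j') with pos 4 ('j'): match
  Compare pos 2 ('d') with pos 3 ('b'): MISMATCH
Result: not a palindrome

0


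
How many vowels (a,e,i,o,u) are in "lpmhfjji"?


Input: lpmhfjji
Checking each character:
  'l' at position 0: consonant
  'p' at position 1: consonant
  'm' at position 2: consonant
  'h' at position 3: consonant
  'f' at position 4: consonant
  'j' at position 5: consonant
  'j' at position 6: consonant
  'i' at position 7: vowel (running total: 1)
Total vowels: 1

1


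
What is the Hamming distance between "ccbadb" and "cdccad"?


Comparing "ccbadb" and "cdccad" position by position:
  Position 0: 'c' vs 'c' => same
  Position 1: 'c' vs 'd' => differ
  Position 2: 'b' vs 'c' => differ
  Position 3: 'a' vs 'c' => differ
  Position 4: 'd' vs 'a' => differ
  Position 5: 'b' vs 'd' => differ
Total differences (Hamming distance): 5

5


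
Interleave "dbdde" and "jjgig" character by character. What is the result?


Interleaving "dbdde" and "jjgig":
  Position 0: 'd' from first, 'j' from second => "dj"
  Position 1: 'b' from first, 'j' from second => "bj"
  Position 2: 'd' from first, 'g' from second => "dg"
  Position 3: 'd' from first, 'i' from second => "di"
  Position 4: 'e' from first, 'g' from second => "eg"
Result: djbjdgdieg

djbjdgdieg


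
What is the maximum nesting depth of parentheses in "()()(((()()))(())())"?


Input: "()()(((()()))(())())"
Tracking depth:
  Position 0 '(': depth becomes 1
  Position 1 ')': depth becomes 0
  Position 2 '(': depth becomes 1
  Position 3 ')': depth becomes 0
  Position 4 '(': depth becomes 1
  Position 5 '(': depth becomes 2
  Position 6 '(': depth becomes 3
  Position 7 '(': depth becomes 4
  Position 8 ')': depth becomes 3
  Position 9 '(': depth becomes 4
  Position 10 ')': depth becomes 3
  Position 11 ')': depth becomes 2
  Position 12 ')': depth becomes 1
  Position 13 '(': depth becomes 2
  Position 14 '(': depth becomes 3
  Position 15 ')': depth becomes 2
  Position 16 ')': depth becomes 1
  Position 17 '(': depth becomes 2
  Position 18 ')': depth becomes 1
  Position 19 ')': depth becomes 0
Maximum depth reached: 4

4


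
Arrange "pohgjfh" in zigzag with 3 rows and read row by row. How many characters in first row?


Zigzag "pohgjfh" into 3 rows:
Placing characters:
  'p' => row 0
  'o' => row 1
  'h' => row 2
  'g' => row 1
  'j' => row 0
  'f' => row 1
  'h' => row 2
Rows:
  Row 0: "pj"
  Row 1: "ogf"
  Row 2: "hh"
First row length: 2

2


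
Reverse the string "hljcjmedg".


Input: hljcjmedg
Reading characters right to left:
  Position 8: 'g'
  Position 7: 'd'
  Position 6: 'e'
  Position 5: 'm'
  Position 4: 'j'
  Position 3: 'c'
  Position 2: 'j'
  Position 1: 'l'
  Position 0: 'h'
Reversed: gdemjcjlh

gdemjcjlh


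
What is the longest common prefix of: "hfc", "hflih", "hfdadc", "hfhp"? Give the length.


Words: hfc, hflih, hfdadc, hfhp
  Position 0: all 'h' => match
  Position 1: all 'f' => match
  Position 2: ('c', 'l', 'd', 'h') => mismatch, stop
LCP = "hf" (length 2)

2


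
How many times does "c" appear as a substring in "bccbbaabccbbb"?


Searching for "c" in "bccbbaabccbbb"
Scanning each position:
  Position 0: "b" => no
  Position 1: "c" => MATCH
  Position 2: "c" => MATCH
  Position 3: "b" => no
  Position 4: "b" => no
  Position 5: "a" => no
  Position 6: "a" => no
  Position 7: "b" => no
  Position 8: "c" => MATCH
  Position 9: "c" => MATCH
  Position 10: "b" => no
  Position 11: "b" => no
  Position 12: "b" => no
Total occurrences: 4

4


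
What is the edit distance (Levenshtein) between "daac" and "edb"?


Computing edit distance: "daac" -> "edb"
DP table:
           e    d    b
      0    1    2    3
  d   1    1    1    2
  a   2    2    2    2
  a   3    3    3    3
  c   4    4    4    4
Edit distance = dp[4][3] = 4

4


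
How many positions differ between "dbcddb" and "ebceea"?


Comparing "dbcddb" and "ebceea" position by position:
  Position 0: 'd' vs 'e' => DIFFER
  Position 1: 'b' vs 'b' => same
  Position 2: 'c' vs 'c' => same
  Position 3: 'd' vs 'e' => DIFFER
  Position 4: 'd' vs 'e' => DIFFER
  Position 5: 'b' vs 'a' => DIFFER
Positions that differ: 4

4


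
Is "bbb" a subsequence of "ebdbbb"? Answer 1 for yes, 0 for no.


Check if "bbb" is a subsequence of "ebdbbb"
Greedy scan:
  Position 0 ('e'): no match needed
  Position 1 ('b'): matches sub[0] = 'b'
  Position 2 ('d'): no match needed
  Position 3 ('b'): matches sub[1] = 'b'
  Position 4 ('b'): matches sub[2] = 'b'
  Position 5 ('b'): no match needed
All 3 characters matched => is a subsequence

1


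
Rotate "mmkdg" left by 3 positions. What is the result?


Input: "mmkdg", rotate left by 3
First 3 characters: "mmk"
Remaining characters: "dg"
Concatenate remaining + first: "dg" + "mmk" = "dgmmk"

dgmmk


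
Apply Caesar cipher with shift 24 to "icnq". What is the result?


Caesar cipher: shift "icnq" by 24
  'i' (pos 8) + 24 = pos 6 = 'g'
  'c' (pos 2) + 24 = pos 0 = 'a'
  'n' (pos 13) + 24 = pos 11 = 'l'
  'q' (pos 16) + 24 = pos 14 = 'o'
Result: galo

galo


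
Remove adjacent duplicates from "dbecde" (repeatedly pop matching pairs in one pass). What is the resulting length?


Input: dbecde
Stack-based adjacent duplicate removal:
  Read 'd': push. Stack: d
  Read 'b': push. Stack: db
  Read 'e': push. Stack: dbe
  Read 'c': push. Stack: dbec
  Read 'd': push. Stack: dbecd
  Read 'e': push. Stack: dbecde
Final stack: "dbecde" (length 6)

6


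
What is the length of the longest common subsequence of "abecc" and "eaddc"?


LCS of "abecc" and "eaddc"
DP table:
           e    a    d    d    c
      0    0    0    0    0    0
  a   0    0    1    1    1    1
  b   0    0    1    1    1    1
  e   0    1    1    1    1    1
  c   0    1    1    1    1    2
  c   0    1    1    1    1    2
LCS length = dp[5][5] = 2

2


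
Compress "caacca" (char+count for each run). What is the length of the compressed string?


Input: caacca
Runs:
  'c' x 1 => "c1"
  'a' x 2 => "a2"
  'c' x 2 => "c2"
  'a' x 1 => "a1"
Compressed: "c1a2c2a1"
Compressed length: 8

8


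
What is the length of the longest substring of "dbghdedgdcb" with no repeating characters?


Input: "dbghdedgdcb"
Sliding window (track last position of each char):
  Position 0 ('d'): window [0,0] length 1 -- new best
  Position 1 ('b'): window [0,1] length 2 -- new best
  Position 2 ('g'): window [0,2] length 3 -- new best
  Position 3 ('h'): window [0,3] length 4 -- new best
  Position 4 ('d'): repeat (last at 0), move window start to 1
  Position 4 ('d'): window [1,4] length 4
  Position 5 ('e'): window [1,5] length 5 -- new best
  Position 6 ('d'): repeat (last at 4), move window start to 5
  Position 6 ('d'): window [5,6] length 2
  Position 7 ('g'): window [5,7] length 3
  Position 8 ('d'): repeat (last at 6), move window start to 7
  Position 8 ('d'): window [7,8] length 2
  Position 9 ('c'): window [7,9] length 3
  Position 10 ('b'): window [7,10] length 4
Longest substring with no repeats: "bghde" with length 5

5


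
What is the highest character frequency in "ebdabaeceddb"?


Input: ebdabaeceddb
Character counts:
  'a': 2
  'b': 3
  'c': 1
  'd': 3
  'e': 3
Maximum frequency: 3

3


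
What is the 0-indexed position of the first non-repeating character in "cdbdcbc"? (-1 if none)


Input: cdbdcbc
Character frequencies:
  'b': 2
  'c': 3
  'd': 2
Scanning left to right for freq == 1:
  Position 0 ('c'): freq=3, skip
  Position 1 ('d'): freq=2, skip
  Position 2 ('b'): freq=2, skip
  Position 3 ('d'): freq=2, skip
  Position 4 ('c'): freq=3, skip
  Position 5 ('b'): freq=2, skip
  Position 6 ('c'): freq=3, skip
  No unique character found => answer = -1

-1


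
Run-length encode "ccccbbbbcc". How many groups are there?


Input: ccccbbbbcc
Scanning for consecutive runs:
  Group 1: 'c' x 4 (positions 0-3)
  Group 2: 'b' x 4 (positions 4-7)
  Group 3: 'c' x 2 (positions 8-9)
Total groups: 3

3


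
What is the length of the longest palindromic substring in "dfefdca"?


Input: "dfefdca"
Checking substrings for palindromes:
  [0:5] "dfefd" (len 5) => palindrome
  [1:4] "fef" (len 3) => palindrome
Longest palindromic substring: "dfefd" with length 5

5


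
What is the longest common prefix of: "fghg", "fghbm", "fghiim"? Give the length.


Words: fghg, fghbm, fghiim
  Position 0: all 'f' => match
  Position 1: all 'g' => match
  Position 2: all 'h' => match
  Position 3: ('g', 'b', 'i') => mismatch, stop
LCP = "fgh" (length 3)

3


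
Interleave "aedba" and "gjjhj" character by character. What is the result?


Interleaving "aedba" and "gjjhj":
  Position 0: 'a' from first, 'g' from second => "ag"
  Position 1: 'e' from first, 'j' from second => "ej"
  Position 2: 'd' from first, 'j' from second => "dj"
  Position 3: 'b' from first, 'h' from second => "bh"
  Position 4: 'a' from first, 'j' from second => "aj"
Result: agejdjbhaj

agejdjbhaj


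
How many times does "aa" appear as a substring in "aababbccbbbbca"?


Searching for "aa" in "aababbccbbbbca"
Scanning each position:
  Position 0: "aa" => MATCH
  Position 1: "ab" => no
  Position 2: "ba" => no
  Position 3: "ab" => no
  Position 4: "bb" => no
  Position 5: "bc" => no
  Position 6: "cc" => no
  Position 7: "cb" => no
  Position 8: "bb" => no
  Position 9: "bb" => no
  Position 10: "bb" => no
  Position 11: "bc" => no
  Position 12: "ca" => no
Total occurrences: 1

1


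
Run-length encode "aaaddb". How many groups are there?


Input: aaaddb
Scanning for consecutive runs:
  Group 1: 'a' x 3 (positions 0-2)
  Group 2: 'd' x 2 (positions 3-4)
  Group 3: 'b' x 1 (positions 5-5)
Total groups: 3

3


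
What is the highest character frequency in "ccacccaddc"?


Input: ccacccaddc
Character counts:
  'a': 2
  'c': 6
  'd': 2
Maximum frequency: 6

6


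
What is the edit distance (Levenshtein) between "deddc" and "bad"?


Computing edit distance: "deddc" -> "bad"
DP table:
           b    a    d
      0    1    2    3
  d   1    1    2    2
  e   2    2    2    3
  d   3    3    3    2
  d   4    4    4    3
  c   5    5    5    4
Edit distance = dp[5][3] = 4

4


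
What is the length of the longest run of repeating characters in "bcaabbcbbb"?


Input: "bcaabbcbbb"
Scanning for longest run:
  Position 1 ('c'): new char, reset run to 1
  Position 2 ('a'): new char, reset run to 1
  Position 3 ('a'): continues run of 'a', length=2
  Position 4 ('b'): new char, reset run to 1
  Position 5 ('b'): continues run of 'b', length=2
  Position 6 ('c'): new char, reset run to 1
  Position 7 ('b'): new char, reset run to 1
  Position 8 ('b'): continues run of 'b', length=2
  Position 9 ('b'): continues run of 'b', length=3
Longest run: 'b' with length 3

3


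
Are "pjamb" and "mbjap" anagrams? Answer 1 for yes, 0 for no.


Strings: "pjamb", "mbjap"
Sorted first:  abjmp
Sorted second: abjmp
Sorted forms match => anagrams

1


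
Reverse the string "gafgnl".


Input: gafgnl
Reading characters right to left:
  Position 5: 'l'
  Position 4: 'n'
  Position 3: 'g'
  Position 2: 'f'
  Position 1: 'a'
  Position 0: 'g'
Reversed: lngfag

lngfag


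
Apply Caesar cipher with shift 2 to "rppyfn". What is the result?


Caesar cipher: shift "rppyfn" by 2
  'r' (pos 17) + 2 = pos 19 = 't'
  'p' (pos 15) + 2 = pos 17 = 'r'
  'p' (pos 15) + 2 = pos 17 = 'r'
  'y' (pos 24) + 2 = pos 0 = 'a'
  'f' (pos 5) + 2 = pos 7 = 'h'
  'n' (pos 13) + 2 = pos 15 = 'p'
Result: trrahp

trrahp


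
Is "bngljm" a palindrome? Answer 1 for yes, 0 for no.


Input: bngljm
Reversed: mjlgnb
  Compare pos 0 ('b') with pos 5 ('m'): MISMATCH
  Compare pos 1 ('n') with pos 4 ('j'): MISMATCH
  Compare pos 2 ('g') with pos 3 ('l'): MISMATCH
Result: not a palindrome

0


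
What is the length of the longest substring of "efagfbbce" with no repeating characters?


Input: "efagfbbce"
Sliding window (track last position of each char):
  Position 0 ('e'): window [0,0] length 1 -- new best
  Position 1 ('f'): window [0,1] length 2 -- new best
  Position 2 ('a'): window [0,2] length 3 -- new best
  Position 3 ('g'): window [0,3] length 4 -- new best
  Position 4 ('f'): repeat (last at 1), move window start to 2
  Position 4 ('f'): window [2,4] length 3
  Position 5 ('b'): window [2,5] length 4
  Position 6 ('b'): repeat (last at 5), move window start to 6
  Position 6 ('b'): window [6,6] length 1
  Position 7 ('c'): window [6,7] length 2
  Position 8 ('e'): window [6,8] length 3
Longest substring with no repeats: "efag" with length 4

4


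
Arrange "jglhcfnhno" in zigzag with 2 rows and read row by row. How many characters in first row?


Zigzag "jglhcfnhno" into 2 rows:
Placing characters:
  'j' => row 0
  'g' => row 1
  'l' => row 0
  'h' => row 1
  'c' => row 0
  'f' => row 1
  'n' => row 0
  'h' => row 1
  'n' => row 0
  'o' => row 1
Rows:
  Row 0: "jlcnn"
  Row 1: "ghfho"
First row length: 5

5


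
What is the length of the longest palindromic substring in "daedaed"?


Input: "daedaed"
Checking substrings for palindromes:
  No multi-char palindromic substrings found
Longest palindromic substring: "d" with length 1

1


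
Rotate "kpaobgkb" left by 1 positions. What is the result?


Input: "kpaobgkb", rotate left by 1
First 1 characters: "k"
Remaining characters: "paobgkb"
Concatenate remaining + first: "paobgkb" + "k" = "paobgkbk"

paobgkbk


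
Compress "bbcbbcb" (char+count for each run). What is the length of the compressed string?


Input: bbcbbcb
Runs:
  'b' x 2 => "b2"
  'c' x 1 => "c1"
  'b' x 2 => "b2"
  'c' x 1 => "c1"
  'b' x 1 => "b1"
Compressed: "b2c1b2c1b1"
Compressed length: 10

10


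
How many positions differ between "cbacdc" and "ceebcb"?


Comparing "cbacdc" and "ceebcb" position by position:
  Position 0: 'c' vs 'c' => same
  Position 1: 'b' vs 'e' => DIFFER
  Position 2: 'a' vs 'e' => DIFFER
  Position 3: 'c' vs 'b' => DIFFER
  Position 4: 'd' vs 'c' => DIFFER
  Position 5: 'c' vs 'b' => DIFFER
Positions that differ: 5

5


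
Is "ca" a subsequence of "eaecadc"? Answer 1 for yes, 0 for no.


Check if "ca" is a subsequence of "eaecadc"
Greedy scan:
  Position 0 ('e'): no match needed
  Position 1 ('a'): no match needed
  Position 2 ('e'): no match needed
  Position 3 ('c'): matches sub[0] = 'c'
  Position 4 ('a'): matches sub[1] = 'a'
  Position 5 ('d'): no match needed
  Position 6 ('c'): no match needed
All 2 characters matched => is a subsequence

1


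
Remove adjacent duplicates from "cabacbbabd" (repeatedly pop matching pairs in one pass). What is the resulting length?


Input: cabacbbabd
Stack-based adjacent duplicate removal:
  Read 'c': push. Stack: c
  Read 'a': push. Stack: ca
  Read 'b': push. Stack: cab
  Read 'a': push. Stack: caba
  Read 'c': push. Stack: cabac
  Read 'b': push. Stack: cabacb
  Read 'b': matches stack top 'b' => pop. Stack: cabac
  Read 'a': push. Stack: cabaca
  Read 'b': push. Stack: cabacab
  Read 'd': push. Stack: cabacabd
Final stack: "cabacabd" (length 8)

8


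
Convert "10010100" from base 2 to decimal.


Input: "10010100" in base 2
Positional expansion:
  Digit '1' (value 1) x 2^7 = 128
  Digit '0' (value 0) x 2^6 = 0
  Digit '0' (value 0) x 2^5 = 0
  Digit '1' (value 1) x 2^4 = 16
  Digit '0' (value 0) x 2^3 = 0
  Digit '1' (value 1) x 2^2 = 4
  Digit '0' (value 0) x 2^1 = 0
  Digit '0' (value 0) x 2^0 = 0
Sum = 148

148


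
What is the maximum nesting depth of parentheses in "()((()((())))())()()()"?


Input: "()((()((())))())()()()"
Tracking depth:
  Position 0 '(': depth becomes 1
  Position 1 ')': depth becomes 0
  Position 2 '(': depth becomes 1
  Position 3 '(': depth becomes 2
  Position 4 '(': depth becomes 3
  Position 5 ')': depth becomes 2
  Position 6 '(': depth becomes 3
  Position 7 '(': depth becomes 4
  Position 8 '(': depth becomes 5
  Position 9 ')': depth becomes 4
  Position 10 ')': depth becomes 3
  Position 11 ')': depth becomes 2
  Position 12 ')': depth becomes 1
  Position 13 '(': depth becomes 2
  Position 14 ')': depth becomes 1
  Position 15 ')': depth becomes 0
  Position 16 '(': depth becomes 1
  Position 17 ')': depth becomes 0
  Position 18 '(': depth becomes 1
  Position 19 ')': depth becomes 0
  Position 20 '(': depth becomes 1
  Position 21 ')': depth becomes 0
Maximum depth reached: 5

5


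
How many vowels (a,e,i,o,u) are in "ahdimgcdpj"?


Input: ahdimgcdpj
Checking each character:
  'a' at position 0: vowel (running total: 1)
  'h' at position 1: consonant
  'd' at position 2: consonant
  'i' at position 3: vowel (running total: 2)
  'm' at position 4: consonant
  'g' at position 5: consonant
  'c' at position 6: consonant
  'd' at position 7: consonant
  'p' at position 8: consonant
  'j' at position 9: consonant
Total vowels: 2

2


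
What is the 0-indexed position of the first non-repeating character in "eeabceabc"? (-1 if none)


Input: eeabceabc
Character frequencies:
  'a': 2
  'b': 2
  'c': 2
  'e': 3
Scanning left to right for freq == 1:
  Position 0 ('e'): freq=3, skip
  Position 1 ('e'): freq=3, skip
  Position 2 ('a'): freq=2, skip
  Position 3 ('b'): freq=2, skip
  Position 4 ('c'): freq=2, skip
  Position 5 ('e'): freq=3, skip
  Position 6 ('a'): freq=2, skip
  Position 7 ('b'): freq=2, skip
  Position 8 ('c'): freq=2, skip
  No unique character found => answer = -1

-1


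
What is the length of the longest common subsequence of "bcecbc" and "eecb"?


LCS of "bcecbc" and "eecb"
DP table:
           e    e    c    b
      0    0    0    0    0
  b   0    0    0    0    1
  c   0    0    0    1    1
  e   0    1    1    1    1
  c   0    1    1    2    2
  b   0    1    1    2    3
  c   0    1    1    2    3
LCS length = dp[6][4] = 3

3


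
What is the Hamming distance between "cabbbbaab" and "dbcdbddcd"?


Comparing "cabbbbaab" and "dbcdbddcd" position by position:
  Position 0: 'c' vs 'd' => differ
  Position 1: 'a' vs 'b' => differ
  Position 2: 'b' vs 'c' => differ
  Position 3: 'b' vs 'd' => differ
  Position 4: 'b' vs 'b' => same
  Position 5: 'b' vs 'd' => differ
  Position 6: 'a' vs 'd' => differ
  Position 7: 'a' vs 'c' => differ
  Position 8: 'b' vs 'd' => differ
Total differences (Hamming distance): 8

8


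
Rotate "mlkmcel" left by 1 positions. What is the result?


Input: "mlkmcel", rotate left by 1
First 1 characters: "m"
Remaining characters: "lkmcel"
Concatenate remaining + first: "lkmcel" + "m" = "lkmcelm"

lkmcelm


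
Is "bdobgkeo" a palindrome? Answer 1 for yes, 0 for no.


Input: bdobgkeo
Reversed: oekgbodb
  Compare pos 0 ('b') with pos 7 ('o'): MISMATCH
  Compare pos 1 ('d') with pos 6 ('e'): MISMATCH
  Compare pos 2 ('o') with pos 5 ('k'): MISMATCH
  Compare pos 3 ('b') with pos 4 ('g'): MISMATCH
Result: not a palindrome

0


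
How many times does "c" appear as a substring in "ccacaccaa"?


Searching for "c" in "ccacaccaa"
Scanning each position:
  Position 0: "c" => MATCH
  Position 1: "c" => MATCH
  Position 2: "a" => no
  Position 3: "c" => MATCH
  Position 4: "a" => no
  Position 5: "c" => MATCH
  Position 6: "c" => MATCH
  Position 7: "a" => no
  Position 8: "a" => no
Total occurrences: 5

5


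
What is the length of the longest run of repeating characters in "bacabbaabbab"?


Input: "bacabbaabbab"
Scanning for longest run:
  Position 1 ('a'): new char, reset run to 1
  Position 2 ('c'): new char, reset run to 1
  Position 3 ('a'): new char, reset run to 1
  Position 4 ('b'): new char, reset run to 1
  Position 5 ('b'): continues run of 'b', length=2
  Position 6 ('a'): new char, reset run to 1
  Position 7 ('a'): continues run of 'a', length=2
  Position 8 ('b'): new char, reset run to 1
  Position 9 ('b'): continues run of 'b', length=2
  Position 10 ('a'): new char, reset run to 1
  Position 11 ('b'): new char, reset run to 1
Longest run: 'b' with length 2

2


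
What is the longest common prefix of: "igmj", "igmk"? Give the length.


Words: igmj, igmk
  Position 0: all 'i' => match
  Position 1: all 'g' => match
  Position 2: all 'm' => match
  Position 3: ('j', 'k') => mismatch, stop
LCP = "igm" (length 3)

3


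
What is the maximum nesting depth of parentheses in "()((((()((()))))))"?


Input: "()((((()((()))))))"
Tracking depth:
  Position 0 '(': depth becomes 1
  Position 1 ')': depth becomes 0
  Position 2 '(': depth becomes 1
  Position 3 '(': depth becomes 2
  Position 4 '(': depth becomes 3
  Position 5 '(': depth becomes 4
  Position 6 '(': depth becomes 5
  Position 7 ')': depth becomes 4
  Position 8 '(': depth becomes 5
  Position 9 '(': depth becomes 6
  Position 10 '(': depth becomes 7
  Position 11 ')': depth becomes 6
  Position 12 ')': depth becomes 5
  Position 13 ')': depth becomes 4
  Position 14 ')': depth becomes 3
  Position 15 ')': depth becomes 2
  Position 16 ')': depth becomes 1
  Position 17 ')': depth becomes 0
Maximum depth reached: 7

7


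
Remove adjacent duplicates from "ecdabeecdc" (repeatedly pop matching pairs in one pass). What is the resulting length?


Input: ecdabeecdc
Stack-based adjacent duplicate removal:
  Read 'e': push. Stack: e
  Read 'c': push. Stack: ec
  Read 'd': push. Stack: ecd
  Read 'a': push. Stack: ecda
  Read 'b': push. Stack: ecdab
  Read 'e': push. Stack: ecdabe
  Read 'e': matches stack top 'e' => pop. Stack: ecdab
  Read 'c': push. Stack: ecdabc
  Read 'd': push. Stack: ecdabcd
  Read 'c': push. Stack: ecdabcdc
Final stack: "ecdabcdc" (length 8)

8


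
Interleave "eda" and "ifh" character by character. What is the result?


Interleaving "eda" and "ifh":
  Position 0: 'e' from first, 'i' from second => "ei"
  Position 1: 'd' from first, 'f' from second => "df"
  Position 2: 'a' from first, 'h' from second => "ah"
Result: eidfah

eidfah


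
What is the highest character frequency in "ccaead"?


Input: ccaead
Character counts:
  'a': 2
  'c': 2
  'd': 1
  'e': 1
Maximum frequency: 2

2


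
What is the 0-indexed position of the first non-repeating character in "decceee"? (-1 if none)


Input: decceee
Character frequencies:
  'c': 2
  'd': 1
  'e': 4
Scanning left to right for freq == 1:
  Position 0 ('d'): unique! => answer = 0

0


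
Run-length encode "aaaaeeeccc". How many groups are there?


Input: aaaaeeeccc
Scanning for consecutive runs:
  Group 1: 'a' x 4 (positions 0-3)
  Group 2: 'e' x 3 (positions 4-6)
  Group 3: 'c' x 3 (positions 7-9)
Total groups: 3

3


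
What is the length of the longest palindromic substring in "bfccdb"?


Input: "bfccdb"
Checking substrings for palindromes:
  [2:4] "cc" (len 2) => palindrome
Longest palindromic substring: "cc" with length 2

2


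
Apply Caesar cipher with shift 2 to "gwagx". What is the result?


Caesar cipher: shift "gwagx" by 2
  'g' (pos 6) + 2 = pos 8 = 'i'
  'w' (pos 22) + 2 = pos 24 = 'y'
  'a' (pos 0) + 2 = pos 2 = 'c'
  'g' (pos 6) + 2 = pos 8 = 'i'
  'x' (pos 23) + 2 = pos 25 = 'z'
Result: iyciz

iyciz


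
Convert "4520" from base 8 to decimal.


Input: "4520" in base 8
Positional expansion:
  Digit '4' (value 4) x 8^3 = 2048
  Digit '5' (value 5) x 8^2 = 320
  Digit '2' (value 2) x 8^1 = 16
  Digit '0' (value 0) x 8^0 = 0
Sum = 2384

2384


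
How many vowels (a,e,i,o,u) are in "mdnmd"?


Input: mdnmd
Checking each character:
  'm' at position 0: consonant
  'd' at position 1: consonant
  'n' at position 2: consonant
  'm' at position 3: consonant
  'd' at position 4: consonant
Total vowels: 0

0


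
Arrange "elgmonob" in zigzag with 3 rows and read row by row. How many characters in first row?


Zigzag "elgmonob" into 3 rows:
Placing characters:
  'e' => row 0
  'l' => row 1
  'g' => row 2
  'm' => row 1
  'o' => row 0
  'n' => row 1
  'o' => row 2
  'b' => row 1
Rows:
  Row 0: "eo"
  Row 1: "lmnb"
  Row 2: "go"
First row length: 2

2


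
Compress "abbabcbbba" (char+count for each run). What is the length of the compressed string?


Input: abbabcbbba
Runs:
  'a' x 1 => "a1"
  'b' x 2 => "b2"
  'a' x 1 => "a1"
  'b' x 1 => "b1"
  'c' x 1 => "c1"
  'b' x 3 => "b3"
  'a' x 1 => "a1"
Compressed: "a1b2a1b1c1b3a1"
Compressed length: 14

14


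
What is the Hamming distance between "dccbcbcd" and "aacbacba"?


Comparing "dccbcbcd" and "aacbacba" position by position:
  Position 0: 'd' vs 'a' => differ
  Position 1: 'c' vs 'a' => differ
  Position 2: 'c' vs 'c' => same
  Position 3: 'b' vs 'b' => same
  Position 4: 'c' vs 'a' => differ
  Position 5: 'b' vs 'c' => differ
  Position 6: 'c' vs 'b' => differ
  Position 7: 'd' vs 'a' => differ
Total differences (Hamming distance): 6

6


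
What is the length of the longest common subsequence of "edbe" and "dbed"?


LCS of "edbe" and "dbed"
DP table:
           d    b    e    d
      0    0    0    0    0
  e   0    0    0    1    1
  d   0    1    1    1    2
  b   0    1    2    2    2
  e   0    1    2    3    3
LCS length = dp[4][4] = 3

3


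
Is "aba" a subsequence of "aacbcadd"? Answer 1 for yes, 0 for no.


Check if "aba" is a subsequence of "aacbcadd"
Greedy scan:
  Position 0 ('a'): matches sub[0] = 'a'
  Position 1 ('a'): no match needed
  Position 2 ('c'): no match needed
  Position 3 ('b'): matches sub[1] = 'b'
  Position 4 ('c'): no match needed
  Position 5 ('a'): matches sub[2] = 'a'
  Position 6 ('d'): no match needed
  Position 7 ('d'): no match needed
All 3 characters matched => is a subsequence

1
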